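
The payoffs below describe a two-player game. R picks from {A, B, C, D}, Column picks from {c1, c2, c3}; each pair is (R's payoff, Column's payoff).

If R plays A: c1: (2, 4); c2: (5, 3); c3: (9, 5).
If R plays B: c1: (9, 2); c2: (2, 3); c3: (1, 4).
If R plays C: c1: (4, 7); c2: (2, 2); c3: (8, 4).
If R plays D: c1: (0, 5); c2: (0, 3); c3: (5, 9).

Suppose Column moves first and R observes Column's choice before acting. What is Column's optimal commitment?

Solve by backward induction (Column leads).
- c1: BR = B, leader payoff 2.
- c2: BR = A, leader payoff 3.
- c3: BR = A, leader payoff 5.
Maximizing over 2, 3, 5, Column chooses c3. Subgame-perfect outcome: (A, c3) with payoffs (9, 5).

c3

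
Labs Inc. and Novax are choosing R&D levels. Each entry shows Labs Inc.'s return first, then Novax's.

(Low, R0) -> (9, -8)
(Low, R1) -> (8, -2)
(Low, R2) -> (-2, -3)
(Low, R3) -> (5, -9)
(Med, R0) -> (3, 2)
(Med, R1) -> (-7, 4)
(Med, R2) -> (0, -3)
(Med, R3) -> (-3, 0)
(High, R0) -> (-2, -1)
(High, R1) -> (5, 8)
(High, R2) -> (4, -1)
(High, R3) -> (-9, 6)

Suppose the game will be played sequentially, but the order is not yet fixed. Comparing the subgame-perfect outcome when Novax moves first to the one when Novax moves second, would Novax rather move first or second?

first

If Labs Inc. leads: Novax's best replies are Low→R1, Med→R1, High→R1; Labs Inc.'s induced payoffs 8, -7, 5; outcome (Low, R1), payoffs (8, -2).
If Novax leads: Labs Inc.'s best replies are R0→Low, R1→Low, R2→High, R3→Low; Novax's induced payoffs -8, -2, -1, -9; outcome (High, R2), payoffs (4, -1).
Novax gets -1 moving first and -2 moving second, so Novax prefers to move first.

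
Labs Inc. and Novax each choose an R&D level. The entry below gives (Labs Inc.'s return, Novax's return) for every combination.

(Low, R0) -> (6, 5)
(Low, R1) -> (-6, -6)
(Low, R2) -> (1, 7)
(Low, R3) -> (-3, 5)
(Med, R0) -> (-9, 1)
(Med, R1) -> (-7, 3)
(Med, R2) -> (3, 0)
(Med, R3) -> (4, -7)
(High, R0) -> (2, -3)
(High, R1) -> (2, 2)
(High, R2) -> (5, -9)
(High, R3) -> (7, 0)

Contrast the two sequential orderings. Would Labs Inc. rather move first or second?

second

If Labs Inc. leads: Novax's best replies are Low→R2, Med→R1, High→R1; Labs Inc.'s induced payoffs 1, -7, 2; outcome (High, R1), payoffs (2, 2).
If Novax leads: Labs Inc.'s best replies are R0→Low, R1→High, R2→High, R3→High; Novax's induced payoffs 5, 2, -9, 0; outcome (Low, R0), payoffs (6, 5).
Labs Inc. gets 2 moving first and 6 moving second, so Labs Inc. prefers to move second.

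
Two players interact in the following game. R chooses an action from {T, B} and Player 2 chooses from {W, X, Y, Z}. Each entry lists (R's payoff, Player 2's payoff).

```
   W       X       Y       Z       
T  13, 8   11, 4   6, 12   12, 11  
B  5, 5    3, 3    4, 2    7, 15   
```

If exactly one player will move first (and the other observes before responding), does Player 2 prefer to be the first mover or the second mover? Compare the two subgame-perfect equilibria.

If R leads: Player 2's best replies are T→Y, B→Z; R's induced payoffs 6, 7; outcome (B, Z), payoffs (7, 15).
If Player 2 leads: R's best replies are W→T, X→T, Y→T, Z→T; Player 2's induced payoffs 8, 4, 12, 11; outcome (T, Y), payoffs (6, 12).
Player 2 gets 12 moving first and 15 moving second, so Player 2 prefers to move second.

second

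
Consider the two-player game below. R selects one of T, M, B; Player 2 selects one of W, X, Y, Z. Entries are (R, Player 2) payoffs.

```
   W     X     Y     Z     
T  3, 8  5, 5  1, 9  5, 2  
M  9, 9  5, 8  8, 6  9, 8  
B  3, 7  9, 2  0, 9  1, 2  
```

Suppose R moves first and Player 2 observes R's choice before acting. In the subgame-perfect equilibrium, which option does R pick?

Player 2 best-responds to each possible R move:
- T → Player 2 plays Y (best of 8, 5, 9, 2); R gets 1.
- M → Player 2 plays W (best of 9, 8, 6, 8); R gets 9.
- B → Player 2 plays Y (best of 7, 2, 9, 2); R gets 0.
Maximizing over 1, 9, 0, R chooses M. Subgame-perfect outcome: (M, W) with payoffs (9, 9).

M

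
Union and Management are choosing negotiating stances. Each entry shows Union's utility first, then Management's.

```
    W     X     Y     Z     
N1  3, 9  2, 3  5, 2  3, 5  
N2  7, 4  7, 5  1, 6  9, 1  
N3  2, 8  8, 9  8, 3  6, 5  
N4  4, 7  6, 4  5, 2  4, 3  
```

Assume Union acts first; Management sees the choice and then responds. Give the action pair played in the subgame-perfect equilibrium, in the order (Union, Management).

Work backward from Management's decision.
- N1: BR = W, leader payoff 3.
- N2: BR = Y, leader payoff 1.
- N3: BR = X, leader payoff 8.
- N4: BR = W, leader payoff 4.
Maximizing over 3, 1, 8, 4, Union chooses N3. Subgame-perfect outcome: (N3, X) with payoffs (8, 9).

(N3, X)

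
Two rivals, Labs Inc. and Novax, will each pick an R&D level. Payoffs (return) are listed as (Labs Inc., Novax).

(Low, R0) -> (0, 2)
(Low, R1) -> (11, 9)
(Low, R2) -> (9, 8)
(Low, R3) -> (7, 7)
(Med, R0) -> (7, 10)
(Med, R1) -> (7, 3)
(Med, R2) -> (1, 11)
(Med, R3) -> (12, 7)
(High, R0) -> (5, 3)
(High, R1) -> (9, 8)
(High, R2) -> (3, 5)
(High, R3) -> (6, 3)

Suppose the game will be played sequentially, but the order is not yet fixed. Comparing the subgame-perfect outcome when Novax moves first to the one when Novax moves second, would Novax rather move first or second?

If Labs Inc. leads: Novax's best replies are Low→R1, Med→R2, High→R1; Labs Inc.'s induced payoffs 11, 1, 9; outcome (Low, R1), payoffs (11, 9).
If Novax leads: Labs Inc.'s best replies are R0→Med, R1→Low, R2→Low, R3→Med; Novax's induced payoffs 10, 9, 8, 7; outcome (Med, R0), payoffs (7, 10).
Novax gets 10 moving first and 9 moving second, so Novax prefers to move first.

first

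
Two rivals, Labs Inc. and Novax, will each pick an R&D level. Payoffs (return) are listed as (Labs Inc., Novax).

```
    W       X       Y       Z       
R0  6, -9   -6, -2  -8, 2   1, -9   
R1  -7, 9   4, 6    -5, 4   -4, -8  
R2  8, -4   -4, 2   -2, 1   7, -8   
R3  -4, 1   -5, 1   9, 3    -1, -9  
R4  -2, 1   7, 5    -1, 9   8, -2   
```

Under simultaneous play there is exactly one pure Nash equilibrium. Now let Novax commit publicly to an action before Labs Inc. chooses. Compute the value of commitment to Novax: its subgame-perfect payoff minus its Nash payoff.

Backward induction with Novax moving first.
- W → Labs Inc. plays R2 (best of 6, -7, 8, -4, -2); Novax gets -4.
- X → Labs Inc. plays R4 (best of -6, 4, -4, -5, 7); Novax gets 5.
- Y → Labs Inc. plays R3 (best of -8, -5, -2, 9, -1); Novax gets 3.
- Z → Labs Inc. plays R4 (best of 1, -4, 7, -1, 8); Novax gets -2.
Among -4, 5, 3, -2, the best is 5 at X. Subgame-perfect outcome: (R4, X) with payoffs (7, 5).
Now find the simultaneous Nash equilibrium.
Labs Inc.'s best replies: W→R2; X→R4; Y→R3; Z→R4.
Novax's best replies: R0→Y; R1→W; R2→X; R3→Y; R4→Y.
Only (R3, Y) has each player best-responding; Nash payoffs (9, 3).
Novax's commitment gain: 5 − 3 = 2.

2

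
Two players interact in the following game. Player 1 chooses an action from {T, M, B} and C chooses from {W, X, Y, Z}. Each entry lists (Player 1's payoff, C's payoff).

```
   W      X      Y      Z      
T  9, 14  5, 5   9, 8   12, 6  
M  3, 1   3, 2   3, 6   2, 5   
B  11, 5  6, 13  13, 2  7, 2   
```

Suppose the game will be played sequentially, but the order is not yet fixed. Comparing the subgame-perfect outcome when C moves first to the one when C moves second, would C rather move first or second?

If Player 1 leads: C's best replies are T→W, M→Y, B→X; Player 1's induced payoffs 9, 3, 6; outcome (T, W), payoffs (9, 14).
If C leads: Player 1's best replies are W→B, X→B, Y→B, Z→T; C's induced payoffs 5, 13, 2, 6; outcome (B, X), payoffs (6, 13).
C gets 13 moving first and 14 moving second, so C prefers to move second.

second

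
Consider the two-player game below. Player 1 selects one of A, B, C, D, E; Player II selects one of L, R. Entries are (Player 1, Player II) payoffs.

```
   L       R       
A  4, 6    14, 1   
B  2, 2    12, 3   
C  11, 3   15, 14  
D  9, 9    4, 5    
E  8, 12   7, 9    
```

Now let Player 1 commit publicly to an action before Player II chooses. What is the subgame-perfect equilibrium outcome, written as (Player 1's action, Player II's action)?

Solve by backward induction (Player 1 leads).
- A: Player II compares 6, 1 and picks L; Player 1 would get 4.
- B: Player II compares 2, 3 and picks R; Player 1 would get 12.
- C: Player II compares 3, 14 and picks R; Player 1 would get 15.
- D: Player II compares 9, 5 and picks L; Player 1 would get 9.
- E: Player II compares 12, 9 and picks L; Player 1 would get 8.
Maximizing over 4, 12, 15, 9, 8, Player 1 chooses C. Subgame-perfect outcome: (C, R) with payoffs (15, 14).

(C, R)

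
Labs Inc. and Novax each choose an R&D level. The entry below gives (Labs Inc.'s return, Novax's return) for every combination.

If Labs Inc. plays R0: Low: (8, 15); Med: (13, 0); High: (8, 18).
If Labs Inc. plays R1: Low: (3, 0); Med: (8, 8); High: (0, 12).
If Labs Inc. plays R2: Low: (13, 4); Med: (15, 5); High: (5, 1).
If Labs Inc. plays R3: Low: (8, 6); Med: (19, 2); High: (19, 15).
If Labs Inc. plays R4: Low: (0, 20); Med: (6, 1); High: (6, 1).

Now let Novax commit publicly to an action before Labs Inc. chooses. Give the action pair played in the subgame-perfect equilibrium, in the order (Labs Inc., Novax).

(R3, High)

Backward induction with Novax moving first.
- Low → Labs Inc. plays R2 (best of 8, 3, 13, 8, 0); Novax gets 4.
- Med → Labs Inc. plays R3 (best of 13, 8, 15, 19, 6); Novax gets 2.
- High → Labs Inc. plays R3 (best of 8, 0, 5, 19, 6); Novax gets 15.
Maximizing over 4, 2, 15, Novax chooses High. Subgame-perfect outcome: (R3, High) with payoffs (19, 15).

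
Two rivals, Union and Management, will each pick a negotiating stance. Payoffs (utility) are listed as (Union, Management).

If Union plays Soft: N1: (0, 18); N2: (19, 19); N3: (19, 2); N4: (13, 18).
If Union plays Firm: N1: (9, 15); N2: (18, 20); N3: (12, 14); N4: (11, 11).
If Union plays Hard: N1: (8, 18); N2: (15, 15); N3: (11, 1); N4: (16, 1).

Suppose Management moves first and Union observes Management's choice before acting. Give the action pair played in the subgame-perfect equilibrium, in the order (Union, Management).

(Soft, N2)

Solve by backward induction (Management leads).
- N1: BR = Firm, leader payoff 15.
- N2: BR = Soft, leader payoff 19.
- N3: BR = Soft, leader payoff 2.
- N4: BR = Hard, leader payoff 1.
Maximizing over 15, 19, 2, 1, Management chooses N2. Subgame-perfect outcome: (Soft, N2) with payoffs (19, 19).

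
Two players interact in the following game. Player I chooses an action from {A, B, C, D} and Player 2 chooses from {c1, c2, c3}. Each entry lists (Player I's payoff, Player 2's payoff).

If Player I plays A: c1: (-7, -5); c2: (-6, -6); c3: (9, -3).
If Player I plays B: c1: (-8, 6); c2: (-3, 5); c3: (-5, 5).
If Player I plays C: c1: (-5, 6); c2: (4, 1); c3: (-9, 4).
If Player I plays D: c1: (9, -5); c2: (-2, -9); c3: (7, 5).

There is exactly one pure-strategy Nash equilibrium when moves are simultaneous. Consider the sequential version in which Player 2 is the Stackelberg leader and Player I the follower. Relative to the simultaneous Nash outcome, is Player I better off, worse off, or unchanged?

Work backward from Player I's decision.
- c1 → Player I plays D (best of -7, -8, -5, 9); Player 2 gets -5.
- c2 → Player I plays C (best of -6, -3, 4, -2); Player 2 gets 1.
- c3 → Player I plays A (best of 9, -5, -9, 7); Player 2 gets -3.
Maximizing over -5, 1, -3, Player 2 chooses c2. Subgame-perfect outcome: (C, c2) with payoffs (4, 1).
Under simultaneous play:
Player I's best replies: c1→D; c2→C; c3→A.
Player 2's best replies: A→c3; B→c1; C→c1; D→c3.
Only (A, c3) has each player best-responding; Nash payoffs (9, -3).
Player I earns 4 sequentially versus 9 at the Nash outcome: worse off.

worse off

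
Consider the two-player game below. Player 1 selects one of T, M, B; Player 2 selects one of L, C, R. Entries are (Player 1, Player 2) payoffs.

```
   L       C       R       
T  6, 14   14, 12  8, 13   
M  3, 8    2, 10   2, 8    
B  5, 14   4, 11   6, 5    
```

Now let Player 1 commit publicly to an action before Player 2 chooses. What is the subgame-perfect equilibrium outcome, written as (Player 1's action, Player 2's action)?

Solve by backward induction (Player 1 leads).
- T: Player 2 compares 14, 12, 13 and picks L; Player 1 would get 6.
- M: Player 2 compares 8, 10, 8 and picks C; Player 1 would get 2.
- B: Player 2 compares 14, 11, 5 and picks L; Player 1 would get 5.
Maximizing over 6, 2, 5, Player 1 chooses T. Subgame-perfect outcome: (T, L) with payoffs (6, 14).

(T, L)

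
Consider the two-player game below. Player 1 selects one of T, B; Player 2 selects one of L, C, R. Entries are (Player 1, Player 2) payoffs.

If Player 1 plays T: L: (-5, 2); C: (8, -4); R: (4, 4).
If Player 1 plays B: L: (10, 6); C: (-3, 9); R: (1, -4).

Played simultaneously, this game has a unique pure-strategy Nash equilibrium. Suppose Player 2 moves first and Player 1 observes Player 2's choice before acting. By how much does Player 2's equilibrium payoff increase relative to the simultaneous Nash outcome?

Solve by backward induction (Player 2 leads).
- L: Player 1 compares -5, 10 and picks B; Player 2 would get 6.
- C: Player 1 compares 8, -3 and picks T; Player 2 would get -4.
- R: Player 1 compares 4, 1 and picks T; Player 2 would get 4.
Player 2's induced payoffs are 6, -4, 4, so Player 2 commits to L. Subgame-perfect outcome: (B, L) with payoffs (10, 6).
Now find the simultaneous Nash equilibrium.
Player 1's best replies: L→B; C→T; R→T.
Player 2's best replies: T→R; B→C.
Only (T, R) has each player best-responding; Nash payoffs (4, 4).
Player 2's commitment gain: 6 − 4 = 2.

2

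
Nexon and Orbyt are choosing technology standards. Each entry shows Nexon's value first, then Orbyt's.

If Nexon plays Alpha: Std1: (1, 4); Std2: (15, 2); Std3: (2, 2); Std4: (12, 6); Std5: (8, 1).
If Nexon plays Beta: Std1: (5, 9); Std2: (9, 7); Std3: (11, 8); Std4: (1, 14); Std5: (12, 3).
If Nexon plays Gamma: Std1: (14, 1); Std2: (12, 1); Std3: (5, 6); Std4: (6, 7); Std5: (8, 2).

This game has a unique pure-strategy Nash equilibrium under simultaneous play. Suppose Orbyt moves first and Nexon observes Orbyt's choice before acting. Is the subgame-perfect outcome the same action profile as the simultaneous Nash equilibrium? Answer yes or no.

no

Nexon best-responds to each possible Orbyt move:
- Std1 → Nexon plays Gamma (best of 1, 5, 14); Orbyt gets 1.
- Std2 → Nexon plays Alpha (best of 15, 9, 12); Orbyt gets 2.
- Std3 → Nexon plays Beta (best of 2, 11, 5); Orbyt gets 8.
- Std4 → Nexon plays Alpha (best of 12, 1, 6); Orbyt gets 6.
- Std5 → Nexon plays Beta (best of 8, 12, 8); Orbyt gets 3.
Maximizing over 1, 2, 8, 6, 3, Orbyt chooses Std3. Subgame-perfect outcome: (Beta, Std3) with payoffs (11, 8).
Under simultaneous play:
Nexon's best replies: Std1→Gamma; Std2→Alpha; Std3→Beta; Std4→Alpha; Std5→Beta.
Orbyt's best replies: Alpha→Std4; Beta→Std4; Gamma→Std4.
The unique mutual best reply is (Alpha, Std4), giving (12, 6).
Sequential outcome (Beta, Std3) differs from the Nash profile (Alpha, Std4).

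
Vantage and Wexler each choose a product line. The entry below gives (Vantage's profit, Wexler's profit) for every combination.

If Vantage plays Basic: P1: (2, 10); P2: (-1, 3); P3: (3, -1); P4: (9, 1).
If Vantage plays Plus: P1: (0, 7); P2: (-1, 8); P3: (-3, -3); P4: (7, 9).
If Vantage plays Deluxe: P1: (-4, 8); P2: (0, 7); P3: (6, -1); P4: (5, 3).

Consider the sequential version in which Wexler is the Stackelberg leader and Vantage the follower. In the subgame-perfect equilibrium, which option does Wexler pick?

Vantage best-responds to each possible Wexler move:
- P1: BR = Basic, leader payoff 10.
- P2: BR = Deluxe, leader payoff 7.
- P3: BR = Deluxe, leader payoff -1.
- P4: BR = Basic, leader payoff 1.
Maximizing over 10, 7, -1, 1, Wexler chooses P1. Subgame-perfect outcome: (Basic, P1) with payoffs (2, 10).

P1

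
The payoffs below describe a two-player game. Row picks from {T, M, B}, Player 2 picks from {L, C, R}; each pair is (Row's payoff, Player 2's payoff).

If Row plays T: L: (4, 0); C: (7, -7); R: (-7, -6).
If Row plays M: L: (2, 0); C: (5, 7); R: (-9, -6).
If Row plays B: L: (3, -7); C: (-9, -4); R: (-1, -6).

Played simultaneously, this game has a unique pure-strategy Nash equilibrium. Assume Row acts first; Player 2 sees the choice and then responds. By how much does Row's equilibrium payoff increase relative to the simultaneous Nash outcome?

Work backward from Player 2's decision.
- T: BR = L, leader payoff 4.
- M: BR = C, leader payoff 5.
- B: BR = C, leader payoff -9.
Among 4, 5, -9, the best is 5 at M. Subgame-perfect outcome: (M, C) with payoffs (5, 7).
Under simultaneous play:
Row's best replies: L→T; C→T; R→B.
Player 2's best replies: T→L; M→C; B→C.
Only (T, L) has each player best-responding; Nash payoffs (4, 0).
Row's commitment gain: 5 − 4 = 1.

1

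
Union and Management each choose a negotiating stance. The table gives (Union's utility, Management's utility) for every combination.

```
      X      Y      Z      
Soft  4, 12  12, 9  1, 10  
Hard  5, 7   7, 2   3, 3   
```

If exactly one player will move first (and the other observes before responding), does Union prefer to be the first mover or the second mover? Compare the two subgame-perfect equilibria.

second

If Union leads: Management's best replies are Soft→X, Hard→X; Union's induced payoffs 4, 5; outcome (Hard, X), payoffs (5, 7).
If Management leads: Union's best replies are X→Hard, Y→Soft, Z→Hard; Management's induced payoffs 7, 9, 3; outcome (Soft, Y), payoffs (12, 9).
Union gets 5 moving first and 12 moving second, so Union prefers to move second.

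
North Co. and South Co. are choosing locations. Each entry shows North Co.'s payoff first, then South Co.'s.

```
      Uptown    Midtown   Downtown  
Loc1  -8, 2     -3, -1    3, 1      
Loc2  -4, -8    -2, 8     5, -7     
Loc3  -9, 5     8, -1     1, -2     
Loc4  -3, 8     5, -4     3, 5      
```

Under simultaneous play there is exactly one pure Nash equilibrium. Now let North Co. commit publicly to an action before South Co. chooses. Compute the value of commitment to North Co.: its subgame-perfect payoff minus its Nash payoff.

1

South Co. best-responds to each possible North Co. move:
- Loc1: BR = Uptown, leader payoff -8.
- Loc2: BR = Midtown, leader payoff -2.
- Loc3: BR = Uptown, leader payoff -9.
- Loc4: BR = Uptown, leader payoff -3.
Maximizing over -8, -2, -9, -3, North Co. chooses Loc2. Subgame-perfect outcome: (Loc2, Midtown) with payoffs (-2, 8).
For the simultaneous game, intersect best replies.
North Co.'s best replies: Uptown→Loc4; Midtown→Loc3; Downtown→Loc2.
South Co.'s best replies: Loc1→Uptown; Loc2→Midtown; Loc3→Uptown; Loc4→Uptown.
The unique mutual best reply is (Loc4, Uptown), giving (-3, 8).
North Co.'s commitment gain: -2 − -3 = 1.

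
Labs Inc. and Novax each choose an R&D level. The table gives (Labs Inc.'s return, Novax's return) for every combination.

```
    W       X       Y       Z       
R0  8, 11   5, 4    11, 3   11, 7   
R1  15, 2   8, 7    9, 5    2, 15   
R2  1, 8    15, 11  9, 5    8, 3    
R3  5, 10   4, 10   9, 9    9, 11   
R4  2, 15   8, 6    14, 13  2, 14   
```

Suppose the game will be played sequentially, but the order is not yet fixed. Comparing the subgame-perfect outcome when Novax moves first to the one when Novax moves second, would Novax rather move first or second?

If Labs Inc. leads: Novax's best replies are R0→W, R1→Z, R2→X, R3→Z, R4→W; Labs Inc.'s induced payoffs 8, 2, 15, 9, 2; outcome (R2, X), payoffs (15, 11).
If Novax leads: Labs Inc.'s best replies are W→R1, X→R2, Y→R4, Z→R0; Novax's induced payoffs 2, 11, 13, 7; outcome (R4, Y), payoffs (14, 13).
Novax gets 13 moving first and 11 moving second, so Novax prefers to move first.

first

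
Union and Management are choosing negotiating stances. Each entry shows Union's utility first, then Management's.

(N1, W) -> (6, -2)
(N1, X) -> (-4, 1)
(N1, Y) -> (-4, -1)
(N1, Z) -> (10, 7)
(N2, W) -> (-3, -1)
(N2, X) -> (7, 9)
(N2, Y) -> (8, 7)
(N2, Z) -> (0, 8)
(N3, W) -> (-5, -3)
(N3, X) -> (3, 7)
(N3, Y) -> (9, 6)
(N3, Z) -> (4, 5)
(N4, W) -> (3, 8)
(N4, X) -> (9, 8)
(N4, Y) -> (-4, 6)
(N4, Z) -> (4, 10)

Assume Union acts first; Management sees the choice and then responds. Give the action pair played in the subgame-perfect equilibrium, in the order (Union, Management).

Solve by backward induction (Union leads).
- N1 → Management plays Z (best of -2, 1, -1, 7); Union gets 10.
- N2 → Management plays X (best of -1, 9, 7, 8); Union gets 7.
- N3 → Management plays X (best of -3, 7, 6, 5); Union gets 3.
- N4 → Management plays Z (best of 8, 8, 6, 10); Union gets 4.
Maximizing over 10, 7, 3, 4, Union chooses N1. Subgame-perfect outcome: (N1, Z) with payoffs (10, 7).

(N1, Z)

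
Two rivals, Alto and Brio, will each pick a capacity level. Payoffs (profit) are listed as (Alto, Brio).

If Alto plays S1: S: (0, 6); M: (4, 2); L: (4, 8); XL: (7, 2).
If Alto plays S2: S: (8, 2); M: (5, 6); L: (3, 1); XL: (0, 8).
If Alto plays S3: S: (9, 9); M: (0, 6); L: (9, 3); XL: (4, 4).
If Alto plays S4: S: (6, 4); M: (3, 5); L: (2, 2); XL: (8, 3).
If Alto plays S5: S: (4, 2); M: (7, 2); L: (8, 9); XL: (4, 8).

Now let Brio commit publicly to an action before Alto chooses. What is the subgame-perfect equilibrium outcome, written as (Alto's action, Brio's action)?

Backward induction with Brio moving first.
- S → Alto plays S3 (best of 0, 8, 9, 6, 4); Brio gets 9.
- M → Alto plays S5 (best of 4, 5, 0, 3, 7); Brio gets 2.
- L → Alto plays S3 (best of 4, 3, 9, 2, 8); Brio gets 3.
- XL → Alto plays S4 (best of 7, 0, 4, 8, 4); Brio gets 3.
Brio's induced payoffs are 9, 2, 3, 3, so Brio commits to S. Subgame-perfect outcome: (S3, S) with payoffs (9, 9).

(S3, S)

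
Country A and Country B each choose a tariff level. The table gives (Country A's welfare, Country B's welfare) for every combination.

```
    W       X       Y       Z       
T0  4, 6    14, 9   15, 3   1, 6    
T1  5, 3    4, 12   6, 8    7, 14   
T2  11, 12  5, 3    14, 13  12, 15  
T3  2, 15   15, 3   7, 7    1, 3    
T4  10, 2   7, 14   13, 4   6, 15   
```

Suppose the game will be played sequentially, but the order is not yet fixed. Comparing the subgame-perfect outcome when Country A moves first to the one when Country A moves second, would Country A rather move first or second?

first

If Country A leads: Country B's best replies are T0→X, T1→Z, T2→Z, T3→W, T4→Z; Country A's induced payoffs 14, 7, 12, 2, 6; outcome (T0, X), payoffs (14, 9).
If Country B leads: Country A's best replies are W→T2, X→T3, Y→T0, Z→T2; Country B's induced payoffs 12, 3, 3, 15; outcome (T2, Z), payoffs (12, 15).
Country A gets 14 moving first and 12 moving second, so Country A prefers to move first.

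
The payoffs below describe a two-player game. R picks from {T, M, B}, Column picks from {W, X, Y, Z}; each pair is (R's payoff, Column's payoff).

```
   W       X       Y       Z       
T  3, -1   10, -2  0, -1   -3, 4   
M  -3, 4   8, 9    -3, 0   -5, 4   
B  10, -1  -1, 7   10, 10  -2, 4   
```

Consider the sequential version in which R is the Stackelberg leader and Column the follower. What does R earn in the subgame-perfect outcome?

Column best-responds to each possible R move:
- T: BR = Z, leader payoff -3.
- M: BR = X, leader payoff 8.
- B: BR = Y, leader payoff 10.
R's induced payoffs are -3, 8, 10, so R commits to B. Subgame-perfect outcome: (B, Y) with payoffs (10, 10).

10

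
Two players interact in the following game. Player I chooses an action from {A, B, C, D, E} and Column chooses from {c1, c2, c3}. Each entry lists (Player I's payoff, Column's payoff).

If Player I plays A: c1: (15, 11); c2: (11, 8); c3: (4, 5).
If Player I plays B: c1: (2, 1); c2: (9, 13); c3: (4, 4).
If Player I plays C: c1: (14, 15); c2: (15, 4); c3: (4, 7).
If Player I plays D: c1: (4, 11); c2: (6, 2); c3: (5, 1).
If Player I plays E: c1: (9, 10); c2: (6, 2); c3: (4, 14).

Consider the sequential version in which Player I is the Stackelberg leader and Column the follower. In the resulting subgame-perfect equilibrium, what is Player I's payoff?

15

Solve by backward induction (Player I leads).
- A: BR = c1, leader payoff 15.
- B: BR = c2, leader payoff 9.
- C: BR = c1, leader payoff 14.
- D: BR = c1, leader payoff 4.
- E: BR = c3, leader payoff 4.
Maximizing over 15, 9, 14, 4, 4, Player I chooses A. Subgame-perfect outcome: (A, c1) with payoffs (15, 11).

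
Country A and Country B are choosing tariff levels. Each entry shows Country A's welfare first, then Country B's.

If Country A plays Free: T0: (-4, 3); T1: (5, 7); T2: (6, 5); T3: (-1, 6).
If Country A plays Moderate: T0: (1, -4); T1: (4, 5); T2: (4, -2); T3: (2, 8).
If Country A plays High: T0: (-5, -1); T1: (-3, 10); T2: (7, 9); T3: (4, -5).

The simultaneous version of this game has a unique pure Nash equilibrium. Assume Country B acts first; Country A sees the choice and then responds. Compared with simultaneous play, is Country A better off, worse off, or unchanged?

Work backward from Country A's decision.
- T0: Country A compares -4, 1, -5 and picks Moderate; Country B would get -4.
- T1: Country A compares 5, 4, -3 and picks Free; Country B would get 7.
- T2: Country A compares 6, 4, 7 and picks High; Country B would get 9.
- T3: Country A compares -1, 2, 4 and picks High; Country B would get -5.
Maximizing over -4, 7, 9, -5, Country B chooses T2. Subgame-perfect outcome: (High, T2) with payoffs (7, 9).
Now find the simultaneous Nash equilibrium.
Country A's best replies: T0→Moderate; T1→Free; T2→High; T3→High.
Country B's best replies: Free→T1; Moderate→T3; High→T1.
The unique mutual best reply is (Free, T1), giving (5, 7).
Country A earns 7 sequentially versus 5 at the Nash outcome: better off.

better off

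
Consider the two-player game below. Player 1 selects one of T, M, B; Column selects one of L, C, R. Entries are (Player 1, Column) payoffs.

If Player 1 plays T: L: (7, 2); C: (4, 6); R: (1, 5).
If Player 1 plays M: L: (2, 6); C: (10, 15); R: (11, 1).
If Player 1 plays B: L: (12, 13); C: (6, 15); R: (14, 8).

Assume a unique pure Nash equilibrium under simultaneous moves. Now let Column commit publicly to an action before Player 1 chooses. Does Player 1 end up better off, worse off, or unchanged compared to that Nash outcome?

Player 1 best-responds to each possible Column move:
- L: BR = B, leader payoff 13.
- C: BR = M, leader payoff 15.
- R: BR = B, leader payoff 8.
Column's induced payoffs are 13, 15, 8, so Column commits to C. Subgame-perfect outcome: (M, C) with payoffs (10, 15).
For the simultaneous game, intersect best replies.
Player 1's best replies: L→B; C→M; R→B.
Column's best replies: T→C; M→C; B→C.
Only (M, C) has each player best-responding; Nash payoffs (10, 15).
Player 1 earns 10 sequentially versus 10 at the Nash outcome: unchanged.

unchanged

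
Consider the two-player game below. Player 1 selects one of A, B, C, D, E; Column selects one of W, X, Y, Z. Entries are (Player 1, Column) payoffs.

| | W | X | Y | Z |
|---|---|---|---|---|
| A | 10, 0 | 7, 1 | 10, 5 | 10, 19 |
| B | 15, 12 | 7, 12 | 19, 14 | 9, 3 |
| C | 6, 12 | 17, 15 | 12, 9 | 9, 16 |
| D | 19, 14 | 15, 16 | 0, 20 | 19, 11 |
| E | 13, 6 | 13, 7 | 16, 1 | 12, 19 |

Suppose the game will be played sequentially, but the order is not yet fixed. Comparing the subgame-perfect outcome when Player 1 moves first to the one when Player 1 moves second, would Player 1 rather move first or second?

first

If Player 1 leads: Column's best replies are A→Z, B→Y, C→Z, D→Y, E→Z; Player 1's induced payoffs 10, 19, 9, 0, 12; outcome (B, Y), payoffs (19, 14).
If Column leads: Player 1's best replies are W→D, X→C, Y→B, Z→D; Column's induced payoffs 14, 15, 14, 11; outcome (C, X), payoffs (17, 15).
Player 1 gets 19 moving first and 17 moving second, so Player 1 prefers to move first.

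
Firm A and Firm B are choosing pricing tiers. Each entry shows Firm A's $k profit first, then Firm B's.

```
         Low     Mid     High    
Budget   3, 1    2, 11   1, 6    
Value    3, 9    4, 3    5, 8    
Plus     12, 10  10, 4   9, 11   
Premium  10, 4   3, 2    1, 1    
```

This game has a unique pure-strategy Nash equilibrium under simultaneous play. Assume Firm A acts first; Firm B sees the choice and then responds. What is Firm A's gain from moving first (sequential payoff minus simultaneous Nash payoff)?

Solve by backward induction (Firm A leads).
- Budget → Firm B plays Mid (best of 1, 11, 6); Firm A gets 2.
- Value → Firm B plays Low (best of 9, 3, 8); Firm A gets 3.
- Plus → Firm B plays High (best of 10, 4, 11); Firm A gets 9.
- Premium → Firm B plays Low (best of 4, 2, 1); Firm A gets 10.
Firm A's induced payoffs are 2, 3, 9, 10, so Firm A commits to Premium. Subgame-perfect outcome: (Premium, Low) with payoffs (10, 4).
Now find the simultaneous Nash equilibrium.
Firm A's best replies: Low→Plus; Mid→Plus; High→Plus.
Firm B's best replies: Budget→Mid; Value→Low; Plus→High; Premium→Low.
Only (Plus, High) has each player best-responding; Nash payoffs (9, 11).
Firm A's commitment gain: 10 − 9 = 1.

1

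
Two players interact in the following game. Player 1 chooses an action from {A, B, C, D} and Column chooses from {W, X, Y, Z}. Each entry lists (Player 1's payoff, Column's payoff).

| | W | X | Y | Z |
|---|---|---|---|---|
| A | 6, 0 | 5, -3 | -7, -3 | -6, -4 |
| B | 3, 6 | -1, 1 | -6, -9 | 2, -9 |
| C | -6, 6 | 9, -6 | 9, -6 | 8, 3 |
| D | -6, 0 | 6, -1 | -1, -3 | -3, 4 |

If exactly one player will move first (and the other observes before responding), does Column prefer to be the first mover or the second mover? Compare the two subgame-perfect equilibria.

first

If Player 1 leads: Column's best replies are A→W, B→W, C→W, D→Z; Player 1's induced payoffs 6, 3, -6, -3; outcome (A, W), payoffs (6, 0).
If Column leads: Player 1's best replies are W→A, X→C, Y→C, Z→C; Column's induced payoffs 0, -6, -6, 3; outcome (C, Z), payoffs (8, 3).
Column gets 3 moving first and 0 moving second, so Column prefers to move first.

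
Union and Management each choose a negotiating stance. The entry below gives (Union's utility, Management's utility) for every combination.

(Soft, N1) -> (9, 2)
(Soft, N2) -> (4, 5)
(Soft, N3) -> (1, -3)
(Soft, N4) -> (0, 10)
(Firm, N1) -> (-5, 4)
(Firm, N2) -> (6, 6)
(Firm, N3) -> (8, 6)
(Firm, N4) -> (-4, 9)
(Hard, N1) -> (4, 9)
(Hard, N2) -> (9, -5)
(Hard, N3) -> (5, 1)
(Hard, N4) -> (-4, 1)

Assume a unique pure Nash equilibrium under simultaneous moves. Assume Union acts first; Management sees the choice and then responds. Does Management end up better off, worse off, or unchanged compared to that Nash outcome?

worse off

Management best-responds to each possible Union move:
- Soft → Management plays N4 (best of 2, 5, -3, 10); Union gets 0.
- Firm → Management plays N4 (best of 4, 6, 6, 9); Union gets -4.
- Hard → Management plays N1 (best of 9, -5, 1, 1); Union gets 4.
Union's induced payoffs are 0, -4, 4, so Union commits to Hard. Subgame-perfect outcome: (Hard, N1) with payoffs (4, 9).
Under simultaneous play:
Union's best replies: N1→Soft; N2→Hard; N3→Firm; N4→Soft.
Management's best replies: Soft→N4; Firm→N4; Hard→N1.
Only (Soft, N4) has each player best-responding; Nash payoffs (0, 10).
Management earns 9 sequentially versus 10 at the Nash outcome: worse off.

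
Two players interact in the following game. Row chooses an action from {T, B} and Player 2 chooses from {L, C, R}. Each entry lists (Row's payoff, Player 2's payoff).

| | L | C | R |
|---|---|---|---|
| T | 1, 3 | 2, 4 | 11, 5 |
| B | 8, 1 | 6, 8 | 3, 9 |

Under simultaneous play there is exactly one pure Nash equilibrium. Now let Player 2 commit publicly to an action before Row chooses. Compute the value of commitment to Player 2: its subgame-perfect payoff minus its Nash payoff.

Solve by backward induction (Player 2 leads).
- L: BR = B, leader payoff 1.
- C: BR = B, leader payoff 8.
- R: BR = T, leader payoff 5.
Among 1, 8, 5, the best is 8 at C. Subgame-perfect outcome: (B, C) with payoffs (6, 8).
For the simultaneous game, intersect best replies.
Row's best replies: L→B; C→B; R→T.
Player 2's best replies: T→R; B→R.
Only (T, R) has each player best-responding; Nash payoffs (11, 5).
Player 2's commitment gain: 8 − 5 = 3.

3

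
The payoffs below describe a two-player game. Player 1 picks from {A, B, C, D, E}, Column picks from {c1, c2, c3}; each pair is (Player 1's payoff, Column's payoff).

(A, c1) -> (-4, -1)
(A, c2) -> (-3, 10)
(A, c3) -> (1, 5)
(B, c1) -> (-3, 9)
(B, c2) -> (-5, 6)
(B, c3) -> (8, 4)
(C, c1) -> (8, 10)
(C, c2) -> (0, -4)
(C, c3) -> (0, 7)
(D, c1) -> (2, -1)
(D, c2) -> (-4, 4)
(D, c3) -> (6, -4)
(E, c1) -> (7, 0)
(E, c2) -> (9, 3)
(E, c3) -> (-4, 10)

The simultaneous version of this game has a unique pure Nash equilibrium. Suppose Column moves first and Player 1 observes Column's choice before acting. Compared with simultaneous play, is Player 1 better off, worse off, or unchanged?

unchanged

Player 1 best-responds to each possible Column move:
- c1: BR = C, leader payoff 10.
- c2: BR = E, leader payoff 3.
- c3: BR = B, leader payoff 4.
Among 10, 3, 4, the best is 10 at c1. Subgame-perfect outcome: (C, c1) with payoffs (8, 10).
Now find the simultaneous Nash equilibrium.
Player 1's best replies: c1→C; c2→E; c3→B.
Column's best replies: A→c2; B→c1; C→c1; D→c2; E→c3.
Only (C, c1) has each player best-responding; Nash payoffs (8, 10).
Player 1 earns 8 sequentially versus 8 at the Nash outcome: unchanged.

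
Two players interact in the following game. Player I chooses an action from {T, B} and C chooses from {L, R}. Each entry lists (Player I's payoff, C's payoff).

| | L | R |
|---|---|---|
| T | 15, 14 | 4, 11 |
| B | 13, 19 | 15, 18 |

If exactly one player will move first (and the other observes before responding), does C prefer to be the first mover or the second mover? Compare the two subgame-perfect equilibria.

If Player I leads: C's best replies are T→L, B→L; Player I's induced payoffs 15, 13; outcome (T, L), payoffs (15, 14).
If C leads: Player I's best replies are L→T, R→B; C's induced payoffs 14, 18; outcome (B, R), payoffs (15, 18).
C gets 18 moving first and 14 moving second, so C prefers to move first.

first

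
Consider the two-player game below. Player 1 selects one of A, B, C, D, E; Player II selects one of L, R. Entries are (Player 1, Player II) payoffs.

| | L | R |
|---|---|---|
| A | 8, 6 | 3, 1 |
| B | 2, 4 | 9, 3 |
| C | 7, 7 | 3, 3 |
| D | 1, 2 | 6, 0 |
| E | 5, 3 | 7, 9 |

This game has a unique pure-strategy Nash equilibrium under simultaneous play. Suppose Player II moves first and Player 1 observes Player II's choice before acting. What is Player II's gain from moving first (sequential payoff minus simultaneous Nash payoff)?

Work backward from Player 1's decision.
- L: Player 1 compares 8, 2, 7, 1, 5 and picks A; Player II would get 6.
- R: Player 1 compares 3, 9, 3, 6, 7 and picks B; Player II would get 3.
Maximizing over 6, 3, Player II chooses L. Subgame-perfect outcome: (A, L) with payoffs (8, 6).
Now find the simultaneous Nash equilibrium.
Player 1's best replies: L→A; R→B.
Player II's best replies: A→L; B→L; C→L; D→L; E→R.
Only (A, L) has each player best-responding; Nash payoffs (8, 6).
Player II's commitment gain: 6 − 6 = 0.

0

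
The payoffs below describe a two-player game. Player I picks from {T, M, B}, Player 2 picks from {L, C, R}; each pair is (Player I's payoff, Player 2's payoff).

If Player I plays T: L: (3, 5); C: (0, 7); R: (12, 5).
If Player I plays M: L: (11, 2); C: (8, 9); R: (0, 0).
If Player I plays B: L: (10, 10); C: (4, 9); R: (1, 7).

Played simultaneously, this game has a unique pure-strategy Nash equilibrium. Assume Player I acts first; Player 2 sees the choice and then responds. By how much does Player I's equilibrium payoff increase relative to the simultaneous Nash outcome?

2

Solve by backward induction (Player I leads).
- T → Player 2 plays C (best of 5, 7, 5); Player I gets 0.
- M → Player 2 plays C (best of 2, 9, 0); Player I gets 8.
- B → Player 2 plays L (best of 10, 9, 7); Player I gets 10.
Among 0, 8, 10, the best is 10 at B. Subgame-perfect outcome: (B, L) with payoffs (10, 10).
Under simultaneous play:
Player I's best replies: L→M; C→M; R→T.
Player 2's best replies: T→C; M→C; B→L.
Only (M, C) has each player best-responding; Nash payoffs (8, 9).
Player I's commitment gain: 10 − 8 = 2.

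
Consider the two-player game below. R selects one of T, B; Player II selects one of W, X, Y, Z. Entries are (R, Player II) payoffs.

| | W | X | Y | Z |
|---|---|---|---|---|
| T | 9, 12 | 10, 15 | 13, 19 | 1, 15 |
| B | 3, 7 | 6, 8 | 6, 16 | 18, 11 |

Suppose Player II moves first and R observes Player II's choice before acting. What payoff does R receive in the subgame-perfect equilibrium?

13

Solve by backward induction (Player II leads).
- W → R plays T (best of 9, 3); Player II gets 12.
- X → R plays T (best of 10, 6); Player II gets 15.
- Y → R plays T (best of 13, 6); Player II gets 19.
- Z → R plays B (best of 1, 18); Player II gets 11.
Maximizing over 12, 15, 19, 11, Player II chooses Y. Subgame-perfect outcome: (T, Y) with payoffs (13, 19).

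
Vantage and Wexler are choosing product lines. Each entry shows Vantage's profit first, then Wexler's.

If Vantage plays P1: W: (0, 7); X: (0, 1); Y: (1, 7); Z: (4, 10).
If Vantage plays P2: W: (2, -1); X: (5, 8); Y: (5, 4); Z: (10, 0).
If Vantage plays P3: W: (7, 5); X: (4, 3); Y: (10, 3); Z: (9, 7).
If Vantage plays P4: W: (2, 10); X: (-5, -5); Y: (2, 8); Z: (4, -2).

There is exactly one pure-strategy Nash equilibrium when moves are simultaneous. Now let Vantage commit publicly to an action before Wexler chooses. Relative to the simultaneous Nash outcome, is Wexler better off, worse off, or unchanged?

Backward induction with Vantage moving first.
- P1: Wexler compares 7, 1, 7, 10 and picks Z; Vantage would get 4.
- P2: Wexler compares -1, 8, 4, 0 and picks X; Vantage would get 5.
- P3: Wexler compares 5, 3, 3, 7 and picks Z; Vantage would get 9.
- P4: Wexler compares 10, -5, 8, -2 and picks W; Vantage would get 2.
Among 4, 5, 9, 2, the best is 9 at P3. Subgame-perfect outcome: (P3, Z) with payoffs (9, 7).
Now find the simultaneous Nash equilibrium.
Vantage's best replies: W→P3; X→P2; Y→P3; Z→P2.
Wexler's best replies: P1→Z; P2→X; P3→Z; P4→W.
Only (P2, X) has each player best-responding; Nash payoffs (5, 8).
Wexler earns 7 sequentially versus 8 at the Nash outcome: worse off.

worse off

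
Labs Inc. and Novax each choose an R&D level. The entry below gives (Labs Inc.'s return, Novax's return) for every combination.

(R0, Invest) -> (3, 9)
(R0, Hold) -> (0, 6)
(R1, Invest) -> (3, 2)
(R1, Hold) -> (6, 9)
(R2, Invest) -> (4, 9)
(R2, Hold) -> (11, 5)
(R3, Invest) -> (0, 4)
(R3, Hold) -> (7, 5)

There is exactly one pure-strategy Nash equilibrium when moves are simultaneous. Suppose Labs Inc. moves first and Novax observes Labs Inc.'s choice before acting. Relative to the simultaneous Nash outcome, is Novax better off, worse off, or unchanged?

Novax best-responds to each possible Labs Inc. move:
- R0: BR = Invest, leader payoff 3.
- R1: BR = Hold, leader payoff 6.
- R2: BR = Invest, leader payoff 4.
- R3: BR = Hold, leader payoff 7.
Maximizing over 3, 6, 4, 7, Labs Inc. chooses R3. Subgame-perfect outcome: (R3, Hold) with payoffs (7, 5).
Now find the simultaneous Nash equilibrium.
Labs Inc.'s best replies: Invest→R2; Hold→R2.
Novax's best replies: R0→Invest; R1→Hold; R2→Invest; R3→Hold.
The unique mutual best reply is (R2, Invest), giving (4, 9).
Novax earns 5 sequentially versus 9 at the Nash outcome: worse off.

worse off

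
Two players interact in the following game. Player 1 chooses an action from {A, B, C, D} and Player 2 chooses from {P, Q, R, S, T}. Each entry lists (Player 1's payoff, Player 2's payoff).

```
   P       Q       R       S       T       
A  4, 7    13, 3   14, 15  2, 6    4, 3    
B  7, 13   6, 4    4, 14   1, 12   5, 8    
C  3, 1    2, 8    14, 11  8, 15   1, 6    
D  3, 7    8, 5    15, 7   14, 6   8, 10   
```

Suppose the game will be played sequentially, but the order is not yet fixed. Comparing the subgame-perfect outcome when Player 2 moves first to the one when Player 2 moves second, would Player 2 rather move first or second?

If Player 1 leads: Player 2's best replies are A→R, B→R, C→S, D→T; Player 1's induced payoffs 14, 4, 8, 8; outcome (A, R), payoffs (14, 15).
If Player 2 leads: Player 1's best replies are P→B, Q→A, R→D, S→D, T→D; Player 2's induced payoffs 13, 3, 7, 6, 10; outcome (B, P), payoffs (7, 13).
Player 2 gets 13 moving first and 15 moving second, so Player 2 prefers to move second.

second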